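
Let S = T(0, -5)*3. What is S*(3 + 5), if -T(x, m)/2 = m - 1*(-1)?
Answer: 192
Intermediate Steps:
T(x, m) = -2 - 2*m (T(x, m) = -2*(m - 1*(-1)) = -2*(m + 1) = -2*(1 + m) = -2 - 2*m)
S = 24 (S = (-2 - 2*(-5))*3 = (-2 + 10)*3 = 8*3 = 24)
S*(3 + 5) = 24*(3 + 5) = 24*8 = 192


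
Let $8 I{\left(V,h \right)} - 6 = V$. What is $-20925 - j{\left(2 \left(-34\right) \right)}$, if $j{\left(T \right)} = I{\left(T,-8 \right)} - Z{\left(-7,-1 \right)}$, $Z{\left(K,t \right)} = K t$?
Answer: $- \frac{83641}{4} \approx -20910.0$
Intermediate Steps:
$I{\left(V,h \right)} = \frac{3}{4} + \frac{V}{8}$
$j{\left(T \right)} = - \frac{25}{4} + \frac{T}{8}$ ($j{\left(T \right)} = \left(\frac{3}{4} + \frac{T}{8}\right) - \left(-7\right) \left(-1\right) = \left(\frac{3}{4} + \frac{T}{8}\right) - 7 = - \frac{25}{4} + \frac{T}{8}$)
$-20925 - j{\left(2 \left(-34\right) \right)} = -20925 - \left(- \frac{25}{4} + \frac{2 \left(-34\right)}{8}\right) = -20925 - \left(- \frac{25}{4} + \frac{1}{8} \left(-68\right)\right) = -20925 - \left(- \frac{25}{4} - \frac{17}{2}\right) = -20925 - - \frac{59}{4} = -20925 + \frac{59}{4} = - \frac{83641}{4}$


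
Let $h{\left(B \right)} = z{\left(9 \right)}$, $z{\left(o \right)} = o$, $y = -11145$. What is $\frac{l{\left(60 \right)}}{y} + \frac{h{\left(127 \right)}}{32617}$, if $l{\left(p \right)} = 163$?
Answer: $- \frac{5216266}{363516465} \approx -0.014349$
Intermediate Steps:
$h{\left(B \right)} = 9$
$\frac{l{\left(60 \right)}}{y} + \frac{h{\left(127 \right)}}{32617} = \frac{163}{-11145} + \frac{9}{32617} = 163 \left(- \frac{1}{11145}\right) + 9 \cdot \frac{1}{32617} = - \frac{163}{11145} + \frac{9}{32617} = - \frac{5216266}{363516465}$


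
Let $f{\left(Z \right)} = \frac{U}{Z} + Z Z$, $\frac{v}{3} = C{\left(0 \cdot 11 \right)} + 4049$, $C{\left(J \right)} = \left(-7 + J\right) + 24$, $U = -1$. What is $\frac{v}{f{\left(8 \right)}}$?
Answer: $\frac{97584}{511} \approx 190.97$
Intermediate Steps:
$C{\left(J \right)} = 17 + J$
$v = 12198$ ($v = 3 \left(\left(17 + 0 \cdot 11\right) + 4049\right) = 3 \left(\left(17 + 0\right) + 4049\right) = 3 \left(17 + 4049\right) = 3 \cdot 4066 = 12198$)
$f{\left(Z \right)} = Z^{2} - \frac{1}{Z}$ ($f{\left(Z \right)} = - \frac{1}{Z} + Z Z = - \frac{1}{Z} + Z^{2} = Z^{2} - \frac{1}{Z}$)
$\frac{v}{f{\left(8 \right)}} = \frac{12198}{\frac{1}{8} \left(-1 + 8^{3}\right)} = \frac{12198}{\frac{1}{8} \left(-1 + 512\right)} = \frac{12198}{\frac{1}{8} \cdot 511} = \frac{12198}{\frac{511}{8}} = 12198 \cdot \frac{8}{511} = \frac{97584}{511}$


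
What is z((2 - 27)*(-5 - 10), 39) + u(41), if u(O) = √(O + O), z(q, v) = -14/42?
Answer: -⅓ + √82 ≈ 8.7220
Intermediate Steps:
z(q, v) = -⅓ (z(q, v) = -14*1/42 = -⅓)
u(O) = √2*√O (u(O) = √(2*O) = √2*√O)
z((2 - 27)*(-5 - 10), 39) + u(41) = -⅓ + √2*√41 = -⅓ + √82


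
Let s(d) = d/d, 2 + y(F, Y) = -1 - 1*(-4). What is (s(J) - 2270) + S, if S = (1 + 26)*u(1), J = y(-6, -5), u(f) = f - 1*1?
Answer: -2269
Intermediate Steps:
y(F, Y) = 1 (y(F, Y) = -2 + (-1 - 1*(-4)) = -2 + (-1 + 4) = -2 + 3 = 1)
u(f) = -1 + f (u(f) = f - 1 = -1 + f)
J = 1
s(d) = 1
S = 0 (S = (1 + 26)*(-1 + 1) = 27*0 = 0)
(s(J) - 2270) + S = (1 - 2270) + 0 = -2269 + 0 = -2269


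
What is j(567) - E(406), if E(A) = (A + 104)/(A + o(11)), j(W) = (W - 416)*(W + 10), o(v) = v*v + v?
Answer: 23436908/269 ≈ 87126.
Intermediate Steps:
o(v) = v + v² (o(v) = v² + v = v + v²)
j(W) = (-416 + W)*(10 + W)
E(A) = (104 + A)/(132 + A) (E(A) = (A + 104)/(A + 11*(1 + 11)) = (104 + A)/(A + 11*12) = (104 + A)/(A + 132) = (104 + A)/(132 + A))
j(567) - E(406) = (-4160 + 567² - 406*567) - (104 + 406)/(132 + 406) = (-4160 + 321489 - 230202) - 510/538 = 87127 - 510/538 = 87127 - 1*255/269 = 87127 - 255/269 = 23436908/269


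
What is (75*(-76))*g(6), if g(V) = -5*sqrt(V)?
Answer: 28500*sqrt(6) ≈ 69811.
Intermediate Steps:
(75*(-76))*g(6) = (75*(-76))*(-5*sqrt(6)) = -(-28500)*sqrt(6) = 28500*sqrt(6)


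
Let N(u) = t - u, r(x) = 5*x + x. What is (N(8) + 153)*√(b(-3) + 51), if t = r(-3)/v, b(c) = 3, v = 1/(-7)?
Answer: 813*√6 ≈ 1991.4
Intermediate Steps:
r(x) = 6*x
v = -⅐ (v = 1*(-⅐) = -⅐ ≈ -0.14286)
t = 126 (t = (6*(-3))/(-⅐) = -18*(-7) = 126)
N(u) = 126 - u
(N(8) + 153)*√(b(-3) + 51) = ((126 - 1*8) + 153)*√(3 + 51) = ((126 - 8) + 153)*√54 = (118 + 153)*(3*√6) = 271*(3*√6) = 813*√6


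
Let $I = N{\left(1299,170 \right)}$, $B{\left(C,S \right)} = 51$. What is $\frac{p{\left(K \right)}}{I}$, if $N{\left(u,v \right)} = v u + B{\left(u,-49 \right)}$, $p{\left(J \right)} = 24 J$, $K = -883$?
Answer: $- \frac{7064}{73627} \approx -0.095943$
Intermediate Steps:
$N{\left(u,v \right)} = 51 + u v$ ($N{\left(u,v \right)} = v u + 51 = u v + 51 = 51 + u v$)
$I = 220881$ ($I = 51 + 1299 \cdot 170 = 51 + 220830 = 220881$)
$\frac{p{\left(K \right)}}{I} = \frac{24 \left(-883\right)}{220881} = \left(-21192\right) \frac{1}{220881} = - \frac{7064}{73627}$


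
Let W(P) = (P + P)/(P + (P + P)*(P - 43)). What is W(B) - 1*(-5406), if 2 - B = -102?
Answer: 664940/123 ≈ 5406.0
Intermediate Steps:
B = 104 (B = 2 - 1*(-102) = 2 + 102 = 104)
W(P) = 2*P/(P + 2*P*(-43 + P)) (W(P) = (2*P)/(P + (2*P)*(-43 + P)) = (2*P)/(P + 2*P*(-43 + P)) = 2*P/(P + 2*P*(-43 + P)))
W(B) - 1*(-5406) = 2/(-85 + 2*104) - 1*(-5406) = 2/(-85 + 208) + 5406 = 2/123 + 5406 = 664940/123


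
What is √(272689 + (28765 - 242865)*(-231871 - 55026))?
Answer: √61424920389 ≈ 2.4784e+5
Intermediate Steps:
√(272689 + (28765 - 242865)*(-231871 - 55026)) = √(272689 - 214100*(-286897)) = √(272689 + 61424647700) = √61424920389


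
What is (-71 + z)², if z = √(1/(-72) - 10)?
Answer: (852 - I*√1442)²/144 ≈ 5031.0 - 449.35*I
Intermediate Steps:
z = I*√1442/12 (z = √(-1/72 - 10) = √(-721/72) = I*√1442/12 ≈ 3.1645*I)
(-71 + z)² = (-71 + I*√1442/12)²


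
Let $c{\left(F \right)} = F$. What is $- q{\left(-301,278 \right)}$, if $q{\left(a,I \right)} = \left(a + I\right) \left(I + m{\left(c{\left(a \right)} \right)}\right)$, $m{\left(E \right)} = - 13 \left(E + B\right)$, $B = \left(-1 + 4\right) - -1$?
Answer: $95197$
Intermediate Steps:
$B = 4$ ($B = 3 + 1 = 4$)
$m{\left(E \right)} = -52 - 13 E$ ($m{\left(E \right)} = - 13 \left(E + 4\right) = - 13 \left(4 + E\right) = -52 - 13 E$)
$q{\left(a,I \right)} = \left(I + a\right) \left(-52 + I - 13 a\right)$ ($q{\left(a,I \right)} = \left(a + I\right) \left(I - \left(52 + 13 a\right)\right) = \left(I + a\right) \left(-52 + I - 13 a\right)$)
$- q{\left(-301,278 \right)} = - (278^{2} + 278 \left(-301\right) - 3614 \left(4 - 301\right) - - 3913 \left(4 - 301\right)) = - (77284 - 83678 - 3614 \left(-297\right) - \left(-3913\right) \left(-297\right)) = - (77284 - 83678 + 1073358 - 1162161) = \left(-1\right) \left(-95197\right) = 95197$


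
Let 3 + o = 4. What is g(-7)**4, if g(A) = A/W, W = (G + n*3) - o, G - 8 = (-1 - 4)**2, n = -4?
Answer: 2401/160000 ≈ 0.015006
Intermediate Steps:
o = 1 (o = -3 + 4 = 1)
G = 33 (G = 8 + (-1 - 4)**2 = 8 + (-5)**2 = 8 + 25 = 33)
W = 20 (W = (33 - 4*3) - 1*1 = (33 - 12) - 1 = 21 - 1 = 20)
g(A) = A/20
g(-7)**4 = ((1/20)*(-7))**4 = (-7/20)**4 = 2401/160000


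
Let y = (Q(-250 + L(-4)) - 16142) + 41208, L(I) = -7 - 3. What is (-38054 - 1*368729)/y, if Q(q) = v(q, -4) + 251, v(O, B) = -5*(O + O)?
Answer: -406783/27917 ≈ -14.571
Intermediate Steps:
L(I) = -10
v(O, B) = -10*O
Q(q) = 251 - 10*q (Q(q) = -10*q + 251 = 251 - 10*q)
y = 27917 (y = ((251 - 10*(-250 - 10)) - 16142) + 41208 = ((251 - 10*(-260)) - 16142) + 41208 = ((251 + 2600) - 16142) + 41208 = (2851 - 16142) + 41208 = -13291 + 41208 = 27917)
(-38054 - 1*368729)/y = (-38054 - 1*368729)/27917 = (-38054 - 368729)*(1/27917) = -406783*1/27917 = -406783/27917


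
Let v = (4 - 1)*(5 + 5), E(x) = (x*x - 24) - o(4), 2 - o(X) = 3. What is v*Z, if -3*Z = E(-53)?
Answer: -27860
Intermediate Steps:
o(X) = -1 (o(X) = 2 - 1*3 = 2 - 3 = -1)
E(x) = -23 + x² (E(x) = (x*x - 24) - 1*(-1) = (x² - 24) + 1 = (-24 + x²) + 1 = -23 + x²)
Z = -2786/3 (Z = -(-23 + (-53)²)/3 = -(-23 + 2809)/3 = -⅓*2786 = -2786/3 ≈ -928.67)
v = 30 (v = 3*10 = 30)
v*Z = 30*(-2786/3) = -27860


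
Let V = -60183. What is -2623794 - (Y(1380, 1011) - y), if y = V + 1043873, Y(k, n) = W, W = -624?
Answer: -1639480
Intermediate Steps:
Y(k, n) = -624
y = 983690 (y = -60183 + 1043873 = 983690)
-2623794 - (Y(1380, 1011) - y) = -2623794 - (-624 - 1*983690) = -2623794 - (-624 - 983690) = -2623794 - 1*(-984314) = -2623794 + 984314 = -1639480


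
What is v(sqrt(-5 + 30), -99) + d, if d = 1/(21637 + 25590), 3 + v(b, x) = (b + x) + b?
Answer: -4344883/47227 ≈ -92.000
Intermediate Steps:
v(b, x) = -3 + x + 2*b (v(b, x) = -3 + ((b + x) + b) = -3 + (x + 2*b) = -3 + x + 2*b)
d = 1/47227 ≈ 2.1174e-5
v(sqrt(-5 + 30), -99) + d = (-3 - 99 + 2*sqrt(-5 + 30)) + 1/47227 = (-3 - 99 + 2*sqrt(25)) + 1/47227 = (-3 - 99 + 2*5) + 1/47227 = (-3 - 99 + 10) + 1/47227 = -92 + 1/47227 = -4344883/47227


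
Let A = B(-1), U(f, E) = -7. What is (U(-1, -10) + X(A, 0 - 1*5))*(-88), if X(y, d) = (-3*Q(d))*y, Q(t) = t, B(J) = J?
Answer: 1936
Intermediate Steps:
A = -1
X(y, d) = -3*d*y (X(y, d) = (-3*d)*y = -3*d*y)
(U(-1, -10) + X(A, 0 - 1*5))*(-88) = (-7 - 3*(0 - 1*5)*(-1))*(-88) = (-7 - 3*(0 - 5)*(-1))*(-88) = (-7 - 3*(-5)*(-1))*(-88) = (-7 - 15)*(-88) = -22*(-88) = 1936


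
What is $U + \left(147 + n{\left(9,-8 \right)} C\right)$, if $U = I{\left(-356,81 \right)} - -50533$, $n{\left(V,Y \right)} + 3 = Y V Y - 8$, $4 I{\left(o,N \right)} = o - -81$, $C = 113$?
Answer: $\frac{457825}{4} \approx 1.1446 \cdot 10^{5}$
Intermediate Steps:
$I{\left(o,N \right)} = \frac{81}{4} + \frac{o}{4}$ ($I{\left(o,N \right)} = \frac{o - -81}{4} = \frac{o + 81}{4} = \frac{81 + o}{4} = \frac{81}{4} + \frac{o}{4}$)
$n{\left(V,Y \right)} = -11 + V Y^{2}$ ($n{\left(V,Y \right)} = -3 + \left(Y V Y - 8\right) = -3 + \left(V Y Y - 8\right) = -3 + \left(V Y^{2} - 8\right) = -3 + \left(-8 + V Y^{2}\right) = -11 + V Y^{2}$)
$U = \frac{201857}{4}$ ($U = \left(\frac{81}{4} + \frac{1}{4} \left(-356\right)\right) - -50533 = \left(\frac{81}{4} - 89\right) + 50533 = - \frac{275}{4} + 50533 = \frac{201857}{4} \approx 50464.0$)
$U + \left(147 + n{\left(9,-8 \right)} C\right) = \frac{201857}{4} + \left(147 + \left(-11 + 9 \left(-8\right)^{2}\right) 113\right) = \frac{201857}{4} + \left(147 + \left(-11 + 9 \cdot 64\right) 113\right) = \frac{201857}{4} + \left(147 + \left(-11 + 576\right) 113\right) = \frac{201857}{4} + \left(147 + 565 \cdot 113\right) = \frac{201857}{4} + \left(147 + 63845\right) = \frac{201857}{4} + 63992 = \frac{457825}{4}$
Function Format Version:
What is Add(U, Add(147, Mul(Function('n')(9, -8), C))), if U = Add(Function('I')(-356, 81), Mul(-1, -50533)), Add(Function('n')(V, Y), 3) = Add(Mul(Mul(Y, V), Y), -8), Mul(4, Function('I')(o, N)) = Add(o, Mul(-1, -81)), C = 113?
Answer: Rational(457825, 4) ≈ 1.1446e+5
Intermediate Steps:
Function('I')(o, N) = Add(Rational(81, 4), Mul(Rational(1, 4), o)) (Function('I')(o, N) = Mul(Rational(1, 4), Add(o, Mul(-1, -81))) = Mul(Rational(1, 4), Add(o, 81)) = Mul(Rational(1, 4), Add(81, o)) = Add(Rational(81, 4), Mul(Rational(1, 4), o)))
Function('n')(V, Y) = Add(-11, Mul(V, Pow(Y, 2))) (Function('n')(V, Y) = Add(-3, Add(Mul(Mul(Y, V), Y), -8)) = Add(-3, Add(Mul(Mul(V, Y), Y), -8)) = Add(-3, Add(Mul(V, Pow(Y, 2)), -8)) = Add(-3, Add(-8, Mul(V, Pow(Y, 2)))) = Add(-11, Mul(V, Pow(Y, 2))))
U = Rational(201857, 4) (U = Add(Add(Rational(81, 4), Mul(Rational(1, 4), -356)), Mul(-1, -50533)) = Add(Add(Rational(81, 4), -89), 50533) = Add(Rational(-275, 4), 50533) = Rational(201857, 4) ≈ 50464.)
Add(U, Add(147, Mul(Function('n')(9, -8), C))) = Add(Rational(201857, 4), Add(147, Mul(Add(-11, Mul(9, Pow(-8, 2))), 113))) = Add(Rational(201857, 4), Add(147, Mul(Add(-11, Mul(9, 64)), 113))) = Add(Rational(201857, 4), Add(147, Mul(Add(-11, 576), 113))) = Add(Rational(201857, 4), Add(147, Mul(565, 113))) = Add(Rational(201857, 4), Add(147, 63845)) = Add(Rational(201857, 4), 63992) = Rational(457825, 4)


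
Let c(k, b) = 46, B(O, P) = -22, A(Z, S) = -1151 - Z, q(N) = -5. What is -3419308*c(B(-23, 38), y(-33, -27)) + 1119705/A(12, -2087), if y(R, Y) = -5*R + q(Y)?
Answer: -182927259089/1163 ≈ -1.5729e+8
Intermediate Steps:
y(R, Y) = -5 - 5*R (y(R, Y) = -5*R - 5 = -5 - 5*R)
-3419308*c(B(-23, 38), y(-33, -27)) + 1119705/A(12, -2087) = -3419308/(1/46) + 1119705/(-1151 - 1*12) = -3419308/1/46 + 1119705/(-1151 - 12) = -3419308*46 + 1119705/(-1163) = -157288168 + 1119705*(-1/1163) = -157288168 - 1119705/1163 = -182927259089/1163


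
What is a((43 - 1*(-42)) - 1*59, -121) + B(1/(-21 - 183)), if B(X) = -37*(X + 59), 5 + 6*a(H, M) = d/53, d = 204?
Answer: -23602709/10812 ≈ -2183.0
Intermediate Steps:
a(H, M) = -61/318 (a(H, M) = -⅚ + (204/53)/6 = -⅚ + (204*(1/53))/6 = -⅚ + (⅙)*(204/53) = -⅚ + 34/53 = -61/318)
B(X) = -2183 - 37*X (B(X) = -37*(59 + X) = -2183 - 37*X)
a((43 - 1*(-42)) - 1*59, -121) + B(1/(-21 - 183)) = -61/318 + (-2183 - 37/(-21 - 183)) = -61/318 + (-2183 - 37/(-204)) = -61/318 + (-2183 - 37*(-1/204)) = -61/318 + (-2183 + 37/204) = -61/318 - 445295/204 = -23602709/10812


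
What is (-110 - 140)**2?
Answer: 62500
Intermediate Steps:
(-110 - 140)**2 = (-250)**2 = 62500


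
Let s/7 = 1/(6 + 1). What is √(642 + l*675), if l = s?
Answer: √1317 ≈ 36.290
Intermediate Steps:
s = 1 (s = 7/(6 + 1) = 7/7 = 7*(⅐) = 1)
l = 1
√(642 + l*675) = √(642 + 1*675) = √(642 + 675) = √1317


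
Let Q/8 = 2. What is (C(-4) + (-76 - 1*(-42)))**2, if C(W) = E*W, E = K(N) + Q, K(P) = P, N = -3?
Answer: 7396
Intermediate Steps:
Q = 16 (Q = 8*2 = 16)
E = 13 (E = -3 + 16 = 13)
C(W) = 13*W
(C(-4) + (-76 - 1*(-42)))**2 = (13*(-4) + (-76 - 1*(-42)))**2 = (-52 + (-76 + 42))**2 = (-52 - 34)**2 = (-86)**2 = 7396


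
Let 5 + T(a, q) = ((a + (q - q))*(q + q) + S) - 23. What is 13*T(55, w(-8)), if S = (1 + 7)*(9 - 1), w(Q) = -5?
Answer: -6682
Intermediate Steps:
S = 64 (S = 8*8 = 64)
T(a, q) = 36 + 2*a*q (T(a, q) = -5 + (((a + (q - q))*(q + q) + 64) - 23) = -5 + (((a + 0)*(2*q) + 64) - 23) = -5 + ((a*(2*q) + 64) - 23) = -5 + ((2*a*q + 64) - 23) = -5 + ((64 + 2*a*q) - 23) = -5 + (41 + 2*a*q) = 36 + 2*a*q)
13*T(55, w(-8)) = 13*(36 + 2*55*(-5)) = 13*(36 - 550) = 13*(-514) = -6682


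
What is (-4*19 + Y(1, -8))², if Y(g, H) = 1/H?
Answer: 370881/64 ≈ 5795.0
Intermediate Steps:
(-4*19 + Y(1, -8))² = (-4*19 + 1/(-8))² = (-76 - ⅛)² = (-609/8)² = 370881/64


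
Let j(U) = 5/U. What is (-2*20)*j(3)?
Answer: -200/3 ≈ -66.667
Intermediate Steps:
(-2*20)*j(3) = (-2*20)*(5/3) = -200/3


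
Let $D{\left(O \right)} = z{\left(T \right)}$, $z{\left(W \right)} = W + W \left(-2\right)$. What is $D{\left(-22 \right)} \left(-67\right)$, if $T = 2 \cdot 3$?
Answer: $402$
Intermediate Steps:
$T = 6$
$z{\left(W \right)} = - W$ ($z{\left(W \right)} = W - 2 W = - W$)
$D{\left(O \right)} = -6$ ($D{\left(O \right)} = \left(-1\right) 6 = -6$)
$D{\left(-22 \right)} \left(-67\right) = \left(-6\right) \left(-67\right) = 402$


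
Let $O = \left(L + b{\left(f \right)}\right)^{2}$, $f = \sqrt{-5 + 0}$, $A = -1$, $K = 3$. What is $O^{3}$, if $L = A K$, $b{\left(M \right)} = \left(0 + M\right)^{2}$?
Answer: $262144$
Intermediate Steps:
$f = i \sqrt{5}$ ($f = \sqrt{-5} = i \sqrt{5} \approx 2.2361 i$)
$b{\left(M \right)} = M^{2}$
$L = -3$ ($L = \left(-1\right) 3 = -3$)
$O = 64$ ($O = \left(-3 + \left(i \sqrt{5}\right)^{2}\right)^{2} = \left(-3 - 5\right)^{2} = \left(-8\right)^{2} = 64$)
$O^{3} = 64^{3} = 262144$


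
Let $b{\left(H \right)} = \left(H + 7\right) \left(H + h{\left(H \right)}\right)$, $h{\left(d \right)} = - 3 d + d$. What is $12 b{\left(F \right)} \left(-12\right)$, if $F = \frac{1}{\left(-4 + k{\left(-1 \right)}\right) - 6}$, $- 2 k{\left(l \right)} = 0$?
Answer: $- \frac{2484}{25} \approx -99.36$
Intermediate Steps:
$k{\left(l \right)} = 0$ ($k{\left(l \right)} = \left(- \frac{1}{2}\right) 0 = 0$)
$h{\left(d \right)} = - 2 d$
$F = - \frac{1}{10}$ ($F = \frac{1}{\left(-4 + 0\right) - 6} = \frac{1}{-4 - 6} = \frac{1}{-10} = - \frac{1}{10} \approx -0.1$)
$b{\left(H \right)} = - H \left(7 + H\right)$ ($b{\left(H \right)} = \left(H + 7\right) \left(H - 2 H\right) = \left(7 + H\right) \left(- H\right) = - H \left(7 + H\right)$)
$12 b{\left(F \right)} \left(-12\right) = 12 \left(- \frac{-7 - - \frac{1}{10}}{10}\right) \left(-12\right) = 12 \left(- \frac{-7 + \frac{1}{10}}{10}\right) \left(-12\right) = 12 \left(\left(- \frac{1}{10}\right) \left(- \frac{69}{10}\right)\right) \left(-12\right) = 12 \cdot \frac{69}{100} \left(-12\right) = \frac{207}{25} \left(-12\right) = - \frac{2484}{25}$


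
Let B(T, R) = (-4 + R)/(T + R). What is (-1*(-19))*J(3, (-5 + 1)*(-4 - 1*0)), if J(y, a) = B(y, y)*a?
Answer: -152/3 ≈ -50.667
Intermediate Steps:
B(T, R) = (-4 + R)/(R + T)
J(y, a) = a*(-4 + y)/(2*y) (J(y, a) = ((-4 + y)/(y + y))*a = ((-4 + y)/((2*y)))*a = ((1/(2*y))*(-4 + y))*a = ((-4 + y)/(2*y))*a = a*(-4 + y)/(2*y))
(-1*(-19))*J(3, (-5 + 1)*(-4 - 1*0)) = (-1*(-19))*((½)*((-5 + 1)*(-4 - 1*0))*(-4 + 3)/3) = 19*((½)*(-4*(-4 + 0))*(⅓)*(-1)) = 19*((½)*(-4*(-4))*(⅓)*(-1)) = 19*((½)*16*(⅓)*(-1)) = 19*(-8/3) = -152/3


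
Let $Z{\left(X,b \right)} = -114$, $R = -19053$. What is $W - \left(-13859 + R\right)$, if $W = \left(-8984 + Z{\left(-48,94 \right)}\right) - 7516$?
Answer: $16298$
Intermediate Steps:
$W = -16614$ ($W = \left(-8984 - 114\right) - 7516 = -9098 - 7516 = -16614$)
$W - \left(-13859 + R\right) = -16614 - \left(-13859 - 19053\right) = -16614 - -32912 = -16614 + 32912 = 16298$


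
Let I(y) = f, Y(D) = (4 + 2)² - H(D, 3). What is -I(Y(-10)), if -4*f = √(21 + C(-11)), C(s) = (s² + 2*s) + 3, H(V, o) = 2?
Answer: √123/4 ≈ 2.7726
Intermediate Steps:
C(s) = 3 + s² + 2*s
Y(D) = 34 (Y(D) = (4 + 2)² - 1*2 = 6² - 2 = 36 - 2 = 34)
f = -√123/4 (f = -√(21 + (3 + (-11)² + 2*(-11)))/4 = -√(21 + (3 + 121 - 22))/4 = -√(21 + 102)/4 = -√123/4 ≈ -2.7726)
I(y) = -√123/4
-I(Y(-10)) = -(-1)*√123/4 = √123/4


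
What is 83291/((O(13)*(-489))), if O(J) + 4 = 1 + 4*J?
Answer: -83291/23961 ≈ -3.4761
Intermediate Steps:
O(J) = -3 + 4*J (O(J) = -4 + (1 + 4*J) = -3 + 4*J)
83291/((O(13)*(-489))) = 83291/(((-3 + 4*13)*(-489))) = 83291/(((-3 + 52)*(-489))) = 83291/((49*(-489))) = 83291/(-23961) = 83291*(-1/23961) = -83291/23961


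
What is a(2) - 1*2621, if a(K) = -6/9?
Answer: -7865/3 ≈ -2621.7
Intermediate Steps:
a(K) = -⅔ (a(K) = -6*⅑ = -⅔)
a(2) - 1*2621 = -⅔ - 1*2621 = -⅔ - 2621 = -7865/3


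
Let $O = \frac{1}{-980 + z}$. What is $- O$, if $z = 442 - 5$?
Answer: $\frac{1}{543} \approx 0.0018416$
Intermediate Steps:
$z = 437$
$O = - \frac{1}{543}$ ($O = \frac{1}{-980 + 437} = \frac{1}{-543} = - \frac{1}{543} \approx -0.0018416$)
$- O = \left(-1\right) \left(- \frac{1}{543}\right) = \frac{1}{543}$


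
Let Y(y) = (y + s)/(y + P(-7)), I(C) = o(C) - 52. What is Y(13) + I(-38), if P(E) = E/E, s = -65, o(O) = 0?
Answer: -390/7 ≈ -55.714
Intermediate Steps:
P(E) = 1
I(C) = -52 (I(C) = 0 - 52 = -52)
Y(y) = (-65 + y)/(1 + y) (Y(y) = (y - 65)/(y + 1) = (-65 + y)/(1 + y))
Y(13) + I(-38) = (-65 + 13)/(1 + 13) - 52 = -52/14 - 52 = (1/14)*(-52) - 52 = -26/7 - 52 = -390/7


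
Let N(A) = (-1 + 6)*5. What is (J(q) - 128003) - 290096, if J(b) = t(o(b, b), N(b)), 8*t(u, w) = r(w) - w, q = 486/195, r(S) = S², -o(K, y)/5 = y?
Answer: -418024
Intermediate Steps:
o(K, y) = -5*y
q = 162/65 (q = 486*(1/195) = 162/65 ≈ 2.4923)
N(A) = 25 (N(A) = 5*5 = 25)
t(u, w) = -w/8 + w²/8 (t(u, w) = (w² - w)/8 = -w/8 + w²/8)
J(b) = 75 (J(b) = (⅛)*25*(-1 + 25) = (⅛)*25*24 = 75)
(J(q) - 128003) - 290096 = (75 - 128003) - 290096 = -127928 - 290096 = -418024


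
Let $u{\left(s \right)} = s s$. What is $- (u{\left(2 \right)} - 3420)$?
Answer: $3416$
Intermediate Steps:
$u{\left(s \right)} = s^{2}$
$- (u{\left(2 \right)} - 3420) = - (2^{2} - 3420) = - (4 - 3420) = \left(-1\right) \left(-3416\right) = 3416$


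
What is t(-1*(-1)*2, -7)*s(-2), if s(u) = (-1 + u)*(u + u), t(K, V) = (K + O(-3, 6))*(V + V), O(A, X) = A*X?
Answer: 2688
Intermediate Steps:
t(K, V) = 2*V*(-18 + K) (t(K, V) = (K - 3*6)*(V + V) = (K - 18)*(2*V) = (-18 + K)*(2*V) = 2*V*(-18 + K))
s(u) = 2*u*(-1 + u) (s(u) = (-1 + u)*(2*u) = 2*u*(-1 + u))
t(-1*(-1)*2, -7)*s(-2) = (2*(-7)*(-18 - 1*(-1)*2))*(2*(-2)*(-1 - 2)) = (2*(-7)*(-18 + 1*2))*(2*(-2)*(-3)) = (2*(-7)*(-18 + 2))*12 = (2*(-7)*(-16))*12 = 224*12 = 2688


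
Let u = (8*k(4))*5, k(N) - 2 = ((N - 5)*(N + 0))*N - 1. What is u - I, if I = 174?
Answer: -774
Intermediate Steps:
k(N) = 1 + N²*(-5 + N) (k(N) = 2 + (((N - 5)*(N + 0))*N - 1) = 2 + (((-5 + N)*N)*N - 1) = 2 + ((N*(-5 + N))*N - 1) = 2 + (N²*(-5 + N) - 1) = 2 + (-1 + N²*(-5 + N)) = 1 + N²*(-5 + N))
u = -600 (u = (8*(1 + 4³ - 5*4²))*5 = (8*(1 + 64 - 5*16))*5 = (8*(1 + 64 - 80))*5 = (8*(-15))*5 = -120*5 = -600)
u - I = -600 - 1*174 = -600 - 174 = -774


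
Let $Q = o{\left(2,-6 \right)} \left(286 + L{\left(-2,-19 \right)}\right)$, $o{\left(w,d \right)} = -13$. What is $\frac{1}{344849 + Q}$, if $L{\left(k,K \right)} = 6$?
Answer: $\frac{1}{341053} \approx 2.9321 \cdot 10^{-6}$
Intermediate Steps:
$Q = -3796$ ($Q = - 13 \left(286 + 6\right) = \left(-13\right) 292 = -3796$)
$\frac{1}{344849 + Q} = \frac{1}{344849 - 3796} = \frac{1}{341053}$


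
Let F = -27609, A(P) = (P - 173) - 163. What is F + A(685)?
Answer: -27260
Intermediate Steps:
A(P) = -336 + P (A(P) = (-173 + P) - 163 = -336 + P)
F + A(685) = -27609 + (-336 + 685) = -27609 + 349 = -27260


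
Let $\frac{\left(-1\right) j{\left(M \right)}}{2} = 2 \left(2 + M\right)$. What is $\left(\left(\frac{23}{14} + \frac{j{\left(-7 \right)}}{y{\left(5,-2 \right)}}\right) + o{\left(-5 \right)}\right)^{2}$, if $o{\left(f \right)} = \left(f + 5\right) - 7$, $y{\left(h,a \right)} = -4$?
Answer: $\frac{21025}{196} \approx 107.27$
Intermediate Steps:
$j{\left(M \right)} = -8 - 4 M$ ($j{\left(M \right)} = - 2 \cdot 2 \left(2 + M\right) = - 2 \left(4 + 2 M\right) = -8 - 4 M$)
$o{\left(f \right)} = -2 + f$ ($o{\left(f \right)} = \left(5 + f\right) - 7 = -2 + f$)
$\left(\left(\frac{23}{14} + \frac{j{\left(-7 \right)}}{y{\left(5,-2 \right)}}\right) + o{\left(-5 \right)}\right)^{2} = \left(\left(\frac{23}{14} + \frac{-8 - -28}{-4}\right) - 7\right)^{2} = \left(\left(23 \cdot \frac{1}{14} + \left(-8 + 28\right) \left(- \frac{1}{4}\right)\right) - 7\right)^{2} = \left(\left(\frac{23}{14} + 20 \left(- \frac{1}{4}\right)\right) - 7\right)^{2} = \left(\left(\frac{23}{14} - 5\right) - 7\right)^{2} = \left(- \frac{47}{14} - 7\right)^{2} = \left(- \frac{145}{14}\right)^{2} = \frac{21025}{196}$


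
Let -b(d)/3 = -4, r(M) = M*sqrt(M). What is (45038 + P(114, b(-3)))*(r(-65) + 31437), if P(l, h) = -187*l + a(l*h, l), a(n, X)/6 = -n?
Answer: 487650744 - 1008280*I*sqrt(65) ≈ 4.8765e+8 - 8.129e+6*I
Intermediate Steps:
r(M) = M**(3/2)
b(d) = 12 (b(d) = -3*(-4) = 12)
a(n, X) = -6*n (a(n, X) = 6*(-n) = -6*n)
P(l, h) = -187*l - 6*h*l (P(l, h) = -187*l - 6*l*h = -187*l - 6*h*l)
(45038 + P(114, b(-3)))*(r(-65) + 31437) = (45038 + 114*(-187 - 6*12))*((-65)**(3/2) + 31437) = (45038 + 114*(-187 - 72))*(-65*I*sqrt(65) + 31437) = (45038 + 114*(-259))*(31437 - 65*I*sqrt(65)) = (45038 - 29526)*(31437 - 65*I*sqrt(65)) = 15512*(31437 - 65*I*sqrt(65)) = 487650744 - 1008280*I*sqrt(65)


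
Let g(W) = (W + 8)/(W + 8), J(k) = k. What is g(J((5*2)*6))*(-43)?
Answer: -43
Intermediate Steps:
g(W) = 1 (g(W) = (8 + W)/(8 + W) = 1)
g(J((5*2)*6))*(-43) = 1*(-43) = -43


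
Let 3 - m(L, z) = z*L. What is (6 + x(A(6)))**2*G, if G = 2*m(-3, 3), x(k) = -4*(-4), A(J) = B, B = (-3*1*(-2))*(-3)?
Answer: 11616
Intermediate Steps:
B = -18 (B = -3*(-2)*(-3) = 6*(-3) = -18)
m(L, z) = 3 - L*z (m(L, z) = 3 - z*L = 3 - L*z)
A(J) = -18
x(k) = 16
G = 24 (G = 2*(3 - 1*(-3)*3) = 2*(3 + 9) = 2*12 = 24)
(6 + x(A(6)))**2*G = (6 + 16)**2*24 = 22**2*24 = 484*24 = 11616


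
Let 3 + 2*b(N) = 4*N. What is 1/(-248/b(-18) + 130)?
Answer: 75/10246 ≈ 0.0073199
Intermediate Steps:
b(N) = -3/2 + 2*N (b(N) = -3/2 + (4*N)/2 = -3/2 + 2*N)
1/(-248/b(-18) + 130) = 1/(-248/(-3/2 + 2*(-18)) + 130) = 1/(-248/(-3/2 - 36) + 130) = 1/(-248/(-75/2) + 130) = 1/(-248*(-2/75) + 130) = 1/(496/75 + 130) = 1/(10246/75) = 75/10246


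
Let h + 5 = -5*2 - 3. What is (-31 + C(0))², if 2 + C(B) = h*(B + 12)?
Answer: 62001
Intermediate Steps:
h = -18 (h = -5 + (-5*2 - 3) = -5 + (-10 - 3) = -5 - 13 = -18)
C(B) = -218 - 18*B (C(B) = -2 - 18*(B + 12) = -2 - 18*(12 + B) = -2 + (-216 - 18*B) = -218 - 18*B)
(-31 + C(0))² = (-31 + (-218 - 18*0))² = (-31 + (-218 + 0))² = (-31 - 218)² = (-249)² = 62001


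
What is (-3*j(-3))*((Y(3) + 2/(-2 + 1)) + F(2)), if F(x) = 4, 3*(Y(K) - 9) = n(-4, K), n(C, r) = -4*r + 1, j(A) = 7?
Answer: -154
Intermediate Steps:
n(C, r) = 1 - 4*r
Y(K) = 28/3 - 4*K/3 (Y(K) = 9 + (1 - 4*K)/3 = 9 + (⅓ - 4*K/3) = 28/3 - 4*K/3)
(-3*j(-3))*((Y(3) + 2/(-2 + 1)) + F(2)) = (-3*7)*(((28/3 - 4/3*3) + 2/(-2 + 1)) + 4) = -21*(((28/3 - 4) + 2/(-1)) + 4) = -21*((16/3 - 1*2) + 4) = -21*((16/3 - 2) + 4) = -21*(10/3 + 4) = -21*22/3 = -154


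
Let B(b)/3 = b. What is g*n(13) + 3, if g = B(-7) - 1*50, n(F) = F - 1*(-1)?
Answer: -991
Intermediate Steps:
B(b) = 3*b
n(F) = 1 + F (n(F) = F + 1 = 1 + F)
g = -71 (g = 3*(-7) - 1*50 = -21 - 50 = -71)
g*n(13) + 3 = -71*(1 + 13) + 3 = -71*14 + 3 = -994 + 3 = -991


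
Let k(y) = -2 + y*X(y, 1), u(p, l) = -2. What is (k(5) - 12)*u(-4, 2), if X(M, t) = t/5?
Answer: 26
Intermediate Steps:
X(M, t) = t/5 (X(M, t) = t*(1/5) = t/5)
k(y) = -2 + y/5 (k(y) = -2 + y*((1/5)*1) = -2 + y*(1/5) = -2 + y/5)
(k(5) - 12)*u(-4, 2) = ((-2 + (1/5)*5) - 12)*(-2) = ((-2 + 1) - 12)*(-2) = (-1 - 12)*(-2) = -13*(-2) = 26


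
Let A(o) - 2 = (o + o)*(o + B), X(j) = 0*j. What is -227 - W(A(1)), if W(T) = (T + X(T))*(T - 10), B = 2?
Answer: -211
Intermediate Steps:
X(j) = 0
A(o) = 2 + 2*o*(2 + o) (A(o) = 2 + (o + o)*(o + 2) = 2 + (2*o)*(2 + o) = 2 + 2*o*(2 + o))
W(T) = T*(-10 + T) (W(T) = (T + 0)*(T - 10) = T*(-10 + T))
-227 - W(A(1)) = -227 - (2 + 2*1**2 + 4*1)*(-10 + (2 + 2*1**2 + 4*1)) = -227 - (2 + 2*1 + 4)*(-10 + (2 + 2*1 + 4)) = -227 - (2 + 2 + 4)*(-10 + (2 + 2 + 4)) = -227 - 8*(-10 + 8) = -227 - 8*(-2) = -227 - 1*(-16) = -227 + 16 = -211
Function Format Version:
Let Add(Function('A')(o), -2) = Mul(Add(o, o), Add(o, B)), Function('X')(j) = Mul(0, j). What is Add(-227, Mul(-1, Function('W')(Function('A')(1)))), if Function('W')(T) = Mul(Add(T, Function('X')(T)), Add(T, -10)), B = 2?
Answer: -211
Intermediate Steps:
Function('X')(j) = 0
Function('A')(o) = Add(2, Mul(2, o, Add(2, o))) (Function('A')(o) = Add(2, Mul(Add(o, o), Add(o, 2))) = Add(2, Mul(Mul(2, o), Add(2, o))) = Add(2, Mul(2, o, Add(2, o))))
Function('W')(T) = Mul(T, Add(-10, T)) (Function('W')(T) = Mul(Add(T, 0), Add(T, -10)) = Mul(T, Add(-10, T)))
Add(-227, Mul(-1, Function('W')(Function('A')(1)))) = Add(-227, Mul(-1, Mul(Add(2, Mul(2, Pow(1, 2)), Mul(4, 1)), Add(-10, Add(2, Mul(2, Pow(1, 2)), Mul(4, 1)))))) = Add(-227, Mul(-1, Mul(Add(2, Mul(2, 1), 4), Add(-10, Add(2, Mul(2, 1), 4))))) = Add(-227, Mul(-1, Mul(Add(2, 2, 4), Add(-10, Add(2, 2, 4))))) = Add(-227, Mul(-1, Mul(8, Add(-10, 8)))) = Add(-227, Mul(-1, Mul(8, -2))) = Add(-227, Mul(-1, -16)) = Add(-227, 16) = -211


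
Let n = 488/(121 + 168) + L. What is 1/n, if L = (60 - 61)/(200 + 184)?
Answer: 110976/187103 ≈ 0.59313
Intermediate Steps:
L = -1/384 ≈ -0.0026042
n = 187103/110976 (n = 488/(121 + 168) - 1/384 = 488/289 - 1/384 = 187103/110976 ≈ 1.6860)
1/n = 1/(187103/110976) = 110976/187103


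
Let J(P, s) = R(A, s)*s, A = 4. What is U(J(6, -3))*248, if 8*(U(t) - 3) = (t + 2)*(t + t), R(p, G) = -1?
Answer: 1674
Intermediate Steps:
J(P, s) = -s
U(t) = 3 + t*(2 + t)/4 (U(t) = 3 + ((t + 2)*(t + t))/8 = 3 + ((2 + t)*(2*t))/8 = 3 + (2*t*(2 + t))/8 = 3 + t*(2 + t)/4)
U(J(6, -3))*248 = (3 + (-1*(-3))/2 + (-1*(-3))²/4)*248 = (3 + (½)*3 + (¼)*3²)*248 = (3 + 3/2 + (¼)*9)*248 = (3 + 3/2 + 9/4)*248 = (27/4)*248 = 1674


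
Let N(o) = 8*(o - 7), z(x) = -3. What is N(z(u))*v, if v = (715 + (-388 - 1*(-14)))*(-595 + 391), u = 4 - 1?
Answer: 5565120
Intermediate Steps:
u = 3
N(o) = -56 + 8*o (N(o) = 8*(-7 + o) = -56 + 8*o)
v = -69564 (v = (715 + (-388 + 14))*(-204) = (715 - 374)*(-204) = 341*(-204) = -69564)
N(z(u))*v = (-56 + 8*(-3))*(-69564) = (-56 - 24)*(-69564) = -80*(-69564) = 5565120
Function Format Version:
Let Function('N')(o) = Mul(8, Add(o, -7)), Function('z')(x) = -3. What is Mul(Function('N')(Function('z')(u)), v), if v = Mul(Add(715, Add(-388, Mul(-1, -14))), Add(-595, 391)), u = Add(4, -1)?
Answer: 5565120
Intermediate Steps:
u = 3
Function('N')(o) = Add(-56, Mul(8, o)) (Function('N')(o) = Mul(8, Add(-7, o)) = Add(-56, Mul(8, o)))
v = -69564 (v = Mul(Add(715, Add(-388, 14)), -204) = Mul(Add(715, -374), -204) = Mul(341, -204) = -69564)
Mul(Function('N')(Function('z')(u)), v) = Mul(Add(-56, Mul(8, -3)), -69564) = Mul(Add(-56, -24), -69564) = Mul(-80, -69564) = 5565120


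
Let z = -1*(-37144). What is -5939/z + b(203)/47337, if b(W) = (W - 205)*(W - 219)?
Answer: -279945835/1758285528 ≈ -0.15922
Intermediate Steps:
z = 37144
b(W) = (-219 + W)*(-205 + W) (b(W) = (-205 + W)*(-219 + W) = (-219 + W)*(-205 + W))
-5939/z + b(203)/47337 = -5939/37144 + (44895 + 203² - 424*203)/47337 = -5939*1/37144 + (44895 + 41209 - 86072)*(1/47337) = -5939/37144 + 32*(1/47337) = -5939/37144 + 32/47337 = -279945835/1758285528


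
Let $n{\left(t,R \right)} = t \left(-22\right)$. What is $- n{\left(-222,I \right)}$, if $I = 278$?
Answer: $-4884$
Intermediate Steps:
$n{\left(t,R \right)} = - 22 t$
$- n{\left(-222,I \right)} = - \left(-22\right) \left(-222\right) = \left(-1\right) 4884 = -4884$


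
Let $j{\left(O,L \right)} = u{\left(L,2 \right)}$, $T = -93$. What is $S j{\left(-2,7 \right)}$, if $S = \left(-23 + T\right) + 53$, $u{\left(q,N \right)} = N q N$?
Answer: $-1764$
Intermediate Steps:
$u{\left(q,N \right)} = q N^{2}$
$j{\left(O,L \right)} = 4 L$ ($j{\left(O,L \right)} = L 2^{2} = L 4 = 4 L$)
$S = -63$ ($S = \left(-23 - 93\right) + 53 = -116 + 53 = -63$)
$S j{\left(-2,7 \right)} = - 63 \cdot 4 \cdot 7 = \left(-63\right) 28 = -1764$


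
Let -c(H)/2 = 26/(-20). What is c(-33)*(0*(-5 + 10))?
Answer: 0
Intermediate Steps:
c(H) = 13/5 (c(H) = -52/(-20) = -52*(-1)/20 = -2*(-13/10) = 13/5)
c(-33)*(0*(-5 + 10)) = 13*(0*(-5 + 10))/5 = 13*(0*5)/5 = (13/5)*0 = 0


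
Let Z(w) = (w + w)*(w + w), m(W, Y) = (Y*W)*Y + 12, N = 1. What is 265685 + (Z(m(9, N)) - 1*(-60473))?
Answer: 327922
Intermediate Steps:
m(W, Y) = 12 + W*Y² (m(W, Y) = (W*Y)*Y + 12 = W*Y² + 12 = 12 + W*Y²)
Z(w) = 4*w² (Z(w) = (2*w)*(2*w) = 4*w²)
265685 + (Z(m(9, N)) - 1*(-60473)) = 265685 + (4*(12 + 9*1²)² - 1*(-60473)) = 265685 + (4*(12 + 9*1)² + 60473) = 265685 + (4*(12 + 9)² + 60473) = 265685 + (4*21² + 60473) = 265685 + (4*441 + 60473) = 265685 + (1764 + 60473) = 265685 + 62237 = 327922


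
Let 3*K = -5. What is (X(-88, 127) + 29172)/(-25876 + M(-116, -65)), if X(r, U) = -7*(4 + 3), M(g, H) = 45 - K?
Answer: -87369/77488 ≈ -1.1275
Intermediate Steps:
K = -5/3 (K = (1/3)*(-5) = -5/3 ≈ -1.6667)
M(g, H) = 140/3 (M(g, H) = 45 - 1*(-5/3) = 45 + 5/3 = 140/3)
X(r, U) = -49 (X(r, U) = -7*7 = -49)
(X(-88, 127) + 29172)/(-25876 + M(-116, -65)) = (-49 + 29172)/(-25876 + 140/3) = 29123/(-77488/3) = 29123*(-3/77488) = -87369/77488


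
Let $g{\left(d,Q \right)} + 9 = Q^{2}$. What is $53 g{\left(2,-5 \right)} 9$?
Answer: $7632$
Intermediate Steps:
$g{\left(d,Q \right)} = -9 + Q^{2}$
$53 g{\left(2,-5 \right)} 9 = 53 \left(-9 + \left(-5\right)^{2}\right) 9 = 53 \left(-9 + 25\right) 9 = 53 \cdot 16 \cdot 9 = 848 \cdot 9 = 7632$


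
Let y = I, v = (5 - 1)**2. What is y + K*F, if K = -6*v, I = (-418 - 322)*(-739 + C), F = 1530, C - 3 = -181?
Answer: 531700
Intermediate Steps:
C = -178 (C = 3 - 181 = -178)
v = 16 (v = 4**2 = 16)
I = 678580 (I = (-418 - 322)*(-739 - 178) = -740*(-917) = 678580)
K = -96 (K = -6*16 = -96)
y = 678580
y + K*F = 678580 - 96*1530 = 678580 - 146880 = 531700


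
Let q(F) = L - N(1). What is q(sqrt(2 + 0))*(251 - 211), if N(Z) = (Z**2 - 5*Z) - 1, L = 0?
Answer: 200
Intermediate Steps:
N(Z) = -1 + Z**2 - 5*Z
q(F) = 5 (q(F) = 0 - (-1 + 1**2 - 5*1) = 0 - (-1 + 1 - 5) = 0 - 1*(-5) = 0 + 5 = 5)
q(sqrt(2 + 0))*(251 - 211) = 5*(251 - 211) = 5*40 = 200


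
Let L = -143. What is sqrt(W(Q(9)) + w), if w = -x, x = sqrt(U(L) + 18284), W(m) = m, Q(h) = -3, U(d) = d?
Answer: sqrt(-3 - sqrt(18141)) ≈ 11.734*I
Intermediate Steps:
x = sqrt(18141) (x = sqrt(-143 + 18284) = sqrt(18141) ≈ 134.69)
w = -sqrt(18141) ≈ -134.69
sqrt(W(Q(9)) + w) = sqrt(-3 - sqrt(18141))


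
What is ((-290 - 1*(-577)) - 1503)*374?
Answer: -454784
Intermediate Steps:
((-290 - 1*(-577)) - 1503)*374 = ((-290 + 577) - 1503)*374 = (287 - 1503)*374 = -1216*374 = -454784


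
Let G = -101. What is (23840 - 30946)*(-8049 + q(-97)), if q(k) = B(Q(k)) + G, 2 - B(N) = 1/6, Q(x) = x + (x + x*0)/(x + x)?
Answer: 173702617/3 ≈ 5.7901e+7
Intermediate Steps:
Q(x) = 1/2 + x (Q(x) = x + (x + 0)/((2*x)) = x + x*(1/(2*x)) = x + 1/2 = 1/2 + x)
B(N) = 11/6 (B(N) = 2 - 1/6 = 11/6)
q(k) = -595/6 (q(k) = 11/6 - 101 = -595/6)
(23840 - 30946)*(-8049 + q(-97)) = (23840 - 30946)*(-8049 - 595/6) = -7106*(-48889/6) = 173702617/3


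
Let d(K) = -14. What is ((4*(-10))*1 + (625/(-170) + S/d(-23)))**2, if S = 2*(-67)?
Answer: 65885689/56644 ≈ 1163.2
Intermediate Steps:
S = -134
((4*(-10))*1 + (625/(-170) + S/d(-23)))**2 = ((4*(-10))*1 + (625/(-170) - 134/(-14)))**2 = (-40*1 + (625*(-1/170) - 134*(-1/14)))**2 = (-40 + (-125/34 + 67/7))**2 = (-40 + 1403/238)**2 = (-8117/238)**2 = 65885689/56644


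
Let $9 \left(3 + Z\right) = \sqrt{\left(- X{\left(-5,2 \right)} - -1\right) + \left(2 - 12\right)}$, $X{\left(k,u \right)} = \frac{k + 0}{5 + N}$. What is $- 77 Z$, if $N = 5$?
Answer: $231 - \frac{77 i \sqrt{34}}{18} \approx 231.0 - 24.944 i$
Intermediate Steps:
$X{\left(k,u \right)} = \frac{k}{10}$ ($X{\left(k,u \right)} = \frac{k + 0}{5 + 5} = \frac{k}{10}$)
$Z = -3 + \frac{i \sqrt{34}}{18}$ ($Z = -3 + \frac{\sqrt{\left(- \frac{-5}{10} - -1\right) + \left(2 - 12\right)}}{9} = -3 + \frac{\sqrt{\left(\left(-1\right) \left(- \frac{1}{2}\right) + 1\right) + \left(2 - 12\right)}}{9} = -3 + \frac{\sqrt{\left(\frac{1}{2} + 1\right) - 10}}{9} = -3 + \frac{\sqrt{\frac{3}{2} - 10}}{9} = -3 + \frac{\sqrt{- \frac{17}{2}}}{9} = -3 + \frac{\frac{1}{2} i \sqrt{34}}{9} = -3 + \frac{i \sqrt{34}}{18} \approx -3.0 + 0.32394 i$)
$- 77 Z = - 77 \left(-3 + \frac{i \sqrt{34}}{18}\right) = 231 - \frac{77 i \sqrt{34}}{18}$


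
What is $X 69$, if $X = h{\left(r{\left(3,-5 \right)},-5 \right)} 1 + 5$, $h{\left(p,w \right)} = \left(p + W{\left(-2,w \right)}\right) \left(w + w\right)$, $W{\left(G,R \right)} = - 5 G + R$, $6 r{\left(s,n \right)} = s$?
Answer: $-3450$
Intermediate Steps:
$r{\left(s,n \right)} = \frac{s}{6}$
$W{\left(G,R \right)} = R - 5 G$
$h{\left(p,w \right)} = 2 w \left(10 + p + w\right)$ ($h{\left(p,w \right)} = \left(p + \left(w - -10\right)\right) \left(w + w\right) = \left(p + \left(w + 10\right)\right) 2 w = \left(p + \left(10 + w\right)\right) 2 w = \left(10 + p + w\right) 2 w = 2 w \left(10 + p + w\right)$)
$X = -50$ ($X = 2 \left(-5\right) \left(10 + \frac{1}{6} \cdot 3 - 5\right) 1 + 5 = 2 \left(-5\right) \left(10 + \frac{1}{2} - 5\right) 1 + 5 = 2 \left(-5\right) \frac{11}{2} \cdot 1 + 5 = \left(-55\right) 1 + 5 = -55 + 5 = -50$)
$X 69 = \left(-50\right) 69 = -3450$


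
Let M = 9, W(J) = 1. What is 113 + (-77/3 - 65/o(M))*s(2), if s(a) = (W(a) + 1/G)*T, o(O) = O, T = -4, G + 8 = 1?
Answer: 4741/21 ≈ 225.76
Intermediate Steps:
G = -7 (G = -8 + 1 = -7)
s(a) = -24/7 (s(a) = (1 + 1/(-7))*(-4) = (1 - ⅐)*(-4) = (6/7)*(-4) = -24/7)
113 + (-77/3 - 65/o(M))*s(2) = 113 + (-77/3 - 65/9)*(-24/7) = 113 - 296/9*(-24/7) = 113 + 2368/21 = 4741/21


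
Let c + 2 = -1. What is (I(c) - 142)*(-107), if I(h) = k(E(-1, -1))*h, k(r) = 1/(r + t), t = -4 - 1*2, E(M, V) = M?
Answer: 106037/7 ≈ 15148.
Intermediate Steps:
t = -6 (t = -4 - 2 = -6)
c = -3 (c = -2 - 1 = -3)
k(r) = 1/(-6 + r) (k(r) = 1/(r - 6) = 1/(-6 + r))
I(h) = -h/7 (I(h) = h/(-6 - 1) = h/(-7) = -h/7)
(I(c) - 142)*(-107) = (-1/7*(-3) - 142)*(-107) = (3/7 - 142)*(-107) = -991/7*(-107) = 106037/7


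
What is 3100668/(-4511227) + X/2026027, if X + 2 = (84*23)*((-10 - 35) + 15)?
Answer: -344395622390/481045668691 ≈ -0.71593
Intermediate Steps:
X = -57962 (X = -2 + (84*23)*((-10 - 35) + 15) = -2 + 1932*(-45 + 15) = -2 + 1932*(-30) = -2 - 57960 = -57962)
3100668/(-4511227) + X/2026027 = 3100668/(-4511227) - 57962/2026027 = 3100668*(-1/4511227) - 57962*1/2026027 = -3100668/4511227 - 57962/2026027 = -344395622390/481045668691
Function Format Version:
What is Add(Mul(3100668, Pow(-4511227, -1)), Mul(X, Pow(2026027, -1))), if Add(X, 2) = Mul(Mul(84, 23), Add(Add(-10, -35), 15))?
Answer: Rational(-344395622390, 481045668691) ≈ -0.71593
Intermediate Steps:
X = -57962 (X = Add(-2, Mul(Mul(84, 23), Add(Add(-10, -35), 15))) = Add(-2, Mul(1932, Add(-45, 15))) = Add(-2, Mul(1932, -30)) = Add(-2, -57960) = -57962)
Add(Mul(3100668, Pow(-4511227, -1)), Mul(X, Pow(2026027, -1))) = Add(Mul(3100668, Pow(-4511227, -1)), Mul(-57962, Pow(2026027, -1))) = Add(Mul(3100668, Rational(-1, 4511227)), Mul(-57962, Rational(1, 2026027))) = Add(Rational(-3100668, 4511227), Rational(-57962, 2026027)) = Rational(-344395622390, 481045668691)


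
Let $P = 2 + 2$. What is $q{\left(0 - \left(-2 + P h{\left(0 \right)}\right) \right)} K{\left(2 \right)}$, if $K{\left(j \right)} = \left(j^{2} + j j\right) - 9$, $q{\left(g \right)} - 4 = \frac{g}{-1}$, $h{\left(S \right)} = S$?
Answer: $-2$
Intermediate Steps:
$P = 4$
$q{\left(g \right)} = 4 - g$ ($q{\left(g \right)} = 4 + \frac{g}{-1} = 4 + g \left(-1\right) = 4 - g$)
$K{\left(j \right)} = -9 + 2 j^{2}$ ($K{\left(j \right)} = \left(j^{2} + j^{2}\right) - 9 = 2 j^{2} - 9 = -9 + 2 j^{2}$)
$q{\left(0 - \left(-2 + P h{\left(0 \right)}\right) \right)} K{\left(2 \right)} = \left(4 - \left(0 - \left(-2 + 4 \cdot 0\right)\right)\right) \left(-9 + 2 \cdot 2^{2}\right) = \left(4 - \left(0 - \left(-2 + 0\right)\right)\right) \left(-9 + 2 \cdot 4\right) = \left(4 - \left(0 - -2\right)\right) \left(-9 + 8\right) = \left(4 - \left(0 + 2\right)\right) \left(-1\right) = \left(4 - 2\right) \left(-1\right) = 2 \left(-1\right) = -2$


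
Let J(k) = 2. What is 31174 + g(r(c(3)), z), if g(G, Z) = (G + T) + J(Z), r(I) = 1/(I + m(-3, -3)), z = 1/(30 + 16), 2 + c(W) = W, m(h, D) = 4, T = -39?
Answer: 155686/5 ≈ 31137.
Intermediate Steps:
c(W) = -2 + W
z = 1/46 ≈ 0.021739
r(I) = 1/(4 + I) (r(I) = 1/(I + 4) = 1/(4 + I))
g(G, Z) = -37 + G (g(G, Z) = (G - 39) + 2 = (-39 + G) + 2 = -37 + G)
31174 + g(r(c(3)), z) = 31174 + (-37 + 1/(4 + (-2 + 3))) = 31174 + (-37 + 1/(4 + 1)) = 31174 + (-37 + 1/5) = 31174 + (-37 + ⅕) = 31174 - 184/5 = 155686/5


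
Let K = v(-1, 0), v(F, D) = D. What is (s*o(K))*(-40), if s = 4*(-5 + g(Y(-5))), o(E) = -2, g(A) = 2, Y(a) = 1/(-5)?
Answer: -960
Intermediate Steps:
Y(a) = -1/5
K = 0
s = -12 (s = 4*(-5 + 2) = 4*(-3) = -12)
(s*o(K))*(-40) = -12*(-2)*(-40) = 24*(-40) = -960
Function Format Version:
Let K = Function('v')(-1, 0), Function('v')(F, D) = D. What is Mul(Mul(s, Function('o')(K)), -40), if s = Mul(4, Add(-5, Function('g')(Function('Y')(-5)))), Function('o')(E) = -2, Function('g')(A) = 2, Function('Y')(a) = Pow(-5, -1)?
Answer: -960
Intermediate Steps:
Function('Y')(a) = Rational(-1, 5)
K = 0
s = -12 (s = Mul(4, Add(-5, 2)) = Mul(4, -3) = -12)
Mul(Mul(s, Function('o')(K)), -40) = Mul(Mul(-12, -2), -40) = Mul(24, -40) = -960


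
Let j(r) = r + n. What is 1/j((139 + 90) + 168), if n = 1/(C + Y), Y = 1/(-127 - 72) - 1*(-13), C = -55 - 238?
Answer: 55721/22121038 ≈ 0.0025189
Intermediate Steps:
C = -293
Y = 2586/199 (Y = 1/(-199) + 13 = -1/199 + 13 = 2586/199 ≈ 12.995)
n = -199/55721 (n = 1/(-293 + 2586/199) = 1/(-55721/199) = -199/55721 ≈ -0.0035714)
j(r) = -199/55721 + r (j(r) = r - 199/55721 = -199/55721 + r)
1/j((139 + 90) + 168) = 1/(-199/55721 + ((139 + 90) + 168)) = 1/(-199/55721 + (229 + 168)) = 1/(-199/55721 + 397) = 1/(22121038/55721) = 55721/22121038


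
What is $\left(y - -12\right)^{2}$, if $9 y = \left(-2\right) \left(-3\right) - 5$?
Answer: $\frac{11881}{81} \approx 146.68$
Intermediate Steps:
$y = \frac{1}{9}$ ($y = \frac{\left(-2\right) \left(-3\right) - 5}{9} = \frac{6 - 5}{9} = \frac{1}{9} \cdot 1 = \frac{1}{9} \approx 0.11111$)
$\left(y - -12\right)^{2} = \left(\frac{1}{9} - -12\right)^{2} = \left(\frac{1}{9} + 12\right)^{2} = \left(\frac{109}{9}\right)^{2} = \frac{11881}{81}$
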